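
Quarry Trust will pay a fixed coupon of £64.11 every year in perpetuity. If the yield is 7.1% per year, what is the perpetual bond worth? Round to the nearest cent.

Level perpetuity: PV = C / r = £64.11 / 0.071 = £902.96

£902.96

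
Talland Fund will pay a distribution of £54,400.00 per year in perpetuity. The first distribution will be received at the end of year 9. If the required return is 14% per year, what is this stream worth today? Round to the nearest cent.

£136217.23

Value at end of year 8: C / r = £54,400.00 / 0.14 = £388,571.4286
Discount to today: PV = £388,571.4286 / (1 + 0.14)^8 = £388,571.4286 / 2.852586 = £136,217.23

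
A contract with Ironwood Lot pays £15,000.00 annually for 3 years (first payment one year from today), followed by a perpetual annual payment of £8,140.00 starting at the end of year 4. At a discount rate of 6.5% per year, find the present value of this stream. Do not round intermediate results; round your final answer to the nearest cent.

£143399.31

PV of 3-year annuity: £15,000.00 × [1 − (1+0.065)^−3] / 0.065 = 39727.13266
Perpetuity value at year 3: £8,140.00 / 0.065 = 125230.76923
PV of perpetuity: 125230.76923 / (1+0.065)^3 = 103672.17857
Total PV = 39727.13266 + 103672.17857 = 143399.31123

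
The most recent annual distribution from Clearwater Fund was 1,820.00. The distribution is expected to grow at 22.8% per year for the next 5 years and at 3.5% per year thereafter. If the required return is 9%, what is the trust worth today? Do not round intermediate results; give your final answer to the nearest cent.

D_1 = 2234.96000
D_2 = 2744.53088
D_3 = 3370.28392
D_4 = 4138.70865
D_5 = 5082.33423
Terminal value at year 5: TV = D_5×(1+g_2)/(r−g_2) = 5260.21593/0.055 = 95640.28956
P_0 = D_1/(1+r)^1 + D_2/(1+r)^2 + D_3/(1+r)^3 + D_4/(1+r)^4 + D_5/(1+r)^5 + TV/(1+r)^5
    = 2050.42202 + 2310.01673 + 2602.47757 + 2931.96555 + 3303.16853 + 62159.62598 = 75357.67638

75357.68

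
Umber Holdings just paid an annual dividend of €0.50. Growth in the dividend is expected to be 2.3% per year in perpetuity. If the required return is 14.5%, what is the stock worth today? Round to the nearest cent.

D₁ = D₀ × (1 + g) = €0.50 × 1.023 = €0.5115
Growing perpetuity: P = D₁ / (r − g) = €0.5115 / (0.145 − 0.023) = €4.19

€4.19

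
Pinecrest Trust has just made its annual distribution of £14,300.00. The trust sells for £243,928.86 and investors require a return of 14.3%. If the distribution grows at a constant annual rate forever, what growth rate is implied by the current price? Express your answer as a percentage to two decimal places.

7.97%

P = D₀(1+g)/(r−g) ⇒ P(r−g) = D₀(1+g) ⇒ g(P+D₀) = P·r − D₀
g = (P·r − D₀)/(P + D₀) = (£243,928.86×0.143 − £14,300.00) / (£243,928.86 + £14,300.00) = 0.079704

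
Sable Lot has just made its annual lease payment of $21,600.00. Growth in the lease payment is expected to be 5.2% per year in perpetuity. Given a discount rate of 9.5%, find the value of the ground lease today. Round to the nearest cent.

$528446.51

D₁ = D₀ × (1 + g) = $21,600.00 × 1.052 = $22,723.2000
Growing perpetuity: P = D₁ / (r − g) = $22,723.2000 / (0.095 − 0.052) = $528,446.51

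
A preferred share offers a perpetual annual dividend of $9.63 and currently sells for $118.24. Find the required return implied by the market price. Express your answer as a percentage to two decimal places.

P = C/r ⇒ r = C/P = $9.63/$118.24 = 0.081445

8.14%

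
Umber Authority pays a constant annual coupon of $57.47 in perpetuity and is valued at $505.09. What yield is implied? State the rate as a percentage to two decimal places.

11.38%

P = C/r ⇒ r = C/P = $57.47/$505.09 = 0.113782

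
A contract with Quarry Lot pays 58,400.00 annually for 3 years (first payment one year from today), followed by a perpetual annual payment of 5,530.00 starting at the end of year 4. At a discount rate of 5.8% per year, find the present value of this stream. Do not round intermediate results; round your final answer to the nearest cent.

PV of 3-year annuity: 58,400.00 × [1 − (1+0.058)^−3] / 0.058 = 156683.33778
Perpetuity value at year 3: 5,530.00 / 0.058 = 95344.82759
PV of perpetuity: 95344.82759 / (1+0.058)^3 = 80508.20331
Total PV = 156683.33778 + 80508.20331 = 237191.54109

237191.54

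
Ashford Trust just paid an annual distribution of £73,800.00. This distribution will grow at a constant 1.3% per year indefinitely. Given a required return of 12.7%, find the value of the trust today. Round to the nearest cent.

D₁ = D₀ × (1 + g) = £73,800.00 × 1.013 = £74,759.4000
Growing perpetuity: P = D₁ / (r − g) = £74,759.4000 / (0.127 − 0.013) = £655,784.21

£655784.21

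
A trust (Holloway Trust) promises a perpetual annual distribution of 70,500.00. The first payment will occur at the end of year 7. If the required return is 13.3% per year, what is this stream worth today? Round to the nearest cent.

250586.70

Value at end of year 6: C / r = 70,500.00 / 0.133 = 530,075.1880
Discount to today: PV = 530,075.1880 / (1 + 0.133)^6 = 530,075.1880 / 2.115336 = 250,586.70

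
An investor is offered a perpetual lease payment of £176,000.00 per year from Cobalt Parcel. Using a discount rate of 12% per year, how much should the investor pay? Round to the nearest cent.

£1466666.67

Level perpetuity: PV = C / r = £176,000.00 / 0.12 = £1,466,666.67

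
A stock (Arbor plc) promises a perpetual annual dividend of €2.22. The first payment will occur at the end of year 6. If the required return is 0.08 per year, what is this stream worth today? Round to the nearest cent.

Value at end of year 5: C / r = €2.22 / 0.08 = €27.7500
Discount to today: PV = €27.7500 / (1 + 0.08)^5 = €27.7500 / 1.469328 = €18.89

€18.89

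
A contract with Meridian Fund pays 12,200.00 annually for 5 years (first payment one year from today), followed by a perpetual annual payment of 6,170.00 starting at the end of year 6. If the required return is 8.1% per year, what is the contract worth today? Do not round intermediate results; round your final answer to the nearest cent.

100185.56

PV of 5-year annuity: 12,200.00 × [1 − (1+0.081)^−5] / 0.081 = 48582.94809
Perpetuity value at year 5: 6,170.00 / 0.081 = 76172.83951
PV of perpetuity: 76172.83951 / (1+0.081)^5 = 51602.61084
Total PV = 48582.94809 + 51602.61084 = 100185.55893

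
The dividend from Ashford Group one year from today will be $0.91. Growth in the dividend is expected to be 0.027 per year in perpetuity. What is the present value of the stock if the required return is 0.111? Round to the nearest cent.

Growing perpetuity: P = D₁ / (r − g) = $0.9100 / (0.111 − 0.027) = $10.83

$10.83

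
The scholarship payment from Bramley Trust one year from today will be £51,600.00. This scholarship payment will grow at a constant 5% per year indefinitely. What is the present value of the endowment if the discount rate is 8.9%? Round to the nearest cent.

Growing perpetuity: P = D₁ / (r − g) = £51,600.0000 / (0.089 − 0.05) = £1,323,076.92

£1323076.92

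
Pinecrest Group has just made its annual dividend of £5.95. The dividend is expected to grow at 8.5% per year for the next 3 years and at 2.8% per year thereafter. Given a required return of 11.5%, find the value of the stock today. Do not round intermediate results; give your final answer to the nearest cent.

£81.69

D_1 = 6.45575
D_2 = 7.00449
D_3 = 7.59987
Terminal value at year 3: TV = D_3×(1+g_2)/(r−g_2) = 7.81267/0.087 = 89.80077
P_0 = D_1/(1+r)^1 + D_2/(1+r)^2 + D_3/(1+r)^3 + TV/(1+r)^3
    = 5.78991 + 5.63413 + 5.48254 + 64.78216 = 81.68874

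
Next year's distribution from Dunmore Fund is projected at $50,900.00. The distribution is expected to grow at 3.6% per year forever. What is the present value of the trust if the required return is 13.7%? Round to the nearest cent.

$503960.40

Growing perpetuity: P = D₁ / (r − g) = $50,900.0000 / (0.137 − 0.036) = $503,960.40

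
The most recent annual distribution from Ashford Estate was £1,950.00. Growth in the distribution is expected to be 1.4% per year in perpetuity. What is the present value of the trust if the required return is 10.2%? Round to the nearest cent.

D₁ = D₀ × (1 + g) = £1,950.00 × 1.014 = £1,977.3000
Growing perpetuity: P = D₁ / (r − g) = £1,977.3000 / (0.102 − 0.014) = £22,469.32

£22469.32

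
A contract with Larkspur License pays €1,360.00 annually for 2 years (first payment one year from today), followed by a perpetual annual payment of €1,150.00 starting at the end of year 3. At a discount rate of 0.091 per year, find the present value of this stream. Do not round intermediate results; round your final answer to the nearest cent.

€13006.28

PV of 2-year annuity: €1,360.00 × [1 − (1+0.091)^−2] / 0.091 = 2389.15013
Perpetuity value at year 2: €1,150.00 / 0.091 = 12637.36264
PV of perpetuity: 12637.36264 / (1+0.091)^2 = 10617.12540
Total PV = 2389.15013 + 10617.12540 = 13006.27552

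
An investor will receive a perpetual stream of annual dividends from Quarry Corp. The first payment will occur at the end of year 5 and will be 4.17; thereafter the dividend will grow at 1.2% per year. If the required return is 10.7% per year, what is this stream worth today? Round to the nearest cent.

Value at end of year 4: C₁ / (r − g) = 4.17 / (0.107 − 0.012) = 43.8947
Discount to today: PV = 43.8947 / (1 + 0.107)^4 = 43.8947 / 1.501725 = 29.23

29.23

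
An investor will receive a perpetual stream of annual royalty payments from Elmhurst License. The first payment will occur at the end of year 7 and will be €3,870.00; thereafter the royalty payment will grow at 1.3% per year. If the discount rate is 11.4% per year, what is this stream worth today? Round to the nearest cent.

€20048.34

Value at end of year 6: C₁ / (r − g) = €3,870.00 / (0.114 − 0.013) = €38,316.8317
Discount to today: PV = €38,316.8317 / (1 + 0.114)^6 = €38,316.8317 / 1.911222 = €20,048.34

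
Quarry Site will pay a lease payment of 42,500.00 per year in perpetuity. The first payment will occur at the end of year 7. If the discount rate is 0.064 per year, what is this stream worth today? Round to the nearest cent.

Value at end of year 6: C / r = 42,500.00 / 0.064 = 664,062.5000
Discount to today: PV = 664,062.5000 / (1 + 0.064)^6 = 664,062.5000 / 1.450941 = 457,677.11

457677.11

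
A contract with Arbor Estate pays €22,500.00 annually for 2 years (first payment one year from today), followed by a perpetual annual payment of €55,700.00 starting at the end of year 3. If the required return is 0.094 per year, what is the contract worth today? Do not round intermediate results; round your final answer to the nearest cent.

PV of 2-year annuity: €22,500.00 × [1 − (1+0.094)^−2] / 0.094 = 39366.29580
Perpetuity value at year 2: €55,700.00 / 0.094 = 592553.19149
PV of perpetuity: 592553.19149 / (1+0.094)^2 = 495099.73922
Total PV = 39366.29580 + 495099.73922 = 534466.03502

€534466.04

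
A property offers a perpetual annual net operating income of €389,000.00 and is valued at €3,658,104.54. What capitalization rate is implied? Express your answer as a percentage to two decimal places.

P = C/r ⇒ r = C/P = €389,000.00/€3,658,104.54 = 0.106339

10.63%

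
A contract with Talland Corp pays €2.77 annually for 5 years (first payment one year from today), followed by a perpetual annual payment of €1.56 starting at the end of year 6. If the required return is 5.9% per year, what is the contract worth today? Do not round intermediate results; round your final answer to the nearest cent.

PV of 5-year annuity: €2.77 × [1 − (1+0.059)^−5] / 0.059 = 11.70006
Perpetuity value at year 5: €1.56 / 0.059 = 26.44068
PV of perpetuity: 26.44068 / (1+0.059)^5 = 19.85148
Total PV = 11.70006 + 19.85148 = 31.55153

€31.55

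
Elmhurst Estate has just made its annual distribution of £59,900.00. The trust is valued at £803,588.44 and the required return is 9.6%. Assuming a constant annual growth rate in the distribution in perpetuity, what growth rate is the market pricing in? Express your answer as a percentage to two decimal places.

2.00%

P = D₀(1+g)/(r−g) ⇒ P(r−g) = D₀(1+g) ⇒ g(P+D₀) = P·r − D₀
g = (P·r − D₀)/(P + D₀) = (£803,588.44×0.096 − £59,900.00) / (£803,588.44 + £59,900.00) = 0.019971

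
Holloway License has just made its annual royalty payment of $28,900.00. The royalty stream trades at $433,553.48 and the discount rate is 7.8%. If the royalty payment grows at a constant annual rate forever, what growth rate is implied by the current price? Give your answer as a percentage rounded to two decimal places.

P = D₀(1+g)/(r−g) ⇒ P(r−g) = D₀(1+g) ⇒ g(P+D₀) = P·r − D₀
g = (P·r − D₀)/(P + D₀) = ($433,553.48×0.078 − $28,900.00) / ($433,553.48 + $28,900.00) = 0.010633

1.06%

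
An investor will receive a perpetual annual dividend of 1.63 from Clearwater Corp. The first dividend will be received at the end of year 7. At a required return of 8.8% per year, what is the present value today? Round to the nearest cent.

Value at end of year 6: C / r = 1.63 / 0.088 = 18.5227
Discount to today: PV = 18.5227 / (1 + 0.088)^6 = 18.5227 / 1.658721 = 11.17

11.17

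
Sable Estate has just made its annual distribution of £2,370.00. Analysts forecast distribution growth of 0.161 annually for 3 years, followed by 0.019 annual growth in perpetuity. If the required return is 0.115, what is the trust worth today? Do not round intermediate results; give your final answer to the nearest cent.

D_1 = 2751.57000
D_2 = 3194.57277
D_3 = 3708.89899
Terminal value at year 3: TV = D_3×(1+g_2)/(r−g_2) = 3779.36807/0.096 = 39368.41736
P_0 = D_1/(1+r)^1 + D_2/(1+r)^2 + D_3/(1+r)^3 + TV/(1+r)^3
    = 2467.77578 + 2569.58537 + 2675.59517 + 28400.32788 = 36113.28421

£36113.28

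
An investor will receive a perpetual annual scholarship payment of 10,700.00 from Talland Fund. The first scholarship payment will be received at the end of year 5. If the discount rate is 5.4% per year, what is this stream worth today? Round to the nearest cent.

Value at end of year 4: C / r = 10,700.00 / 0.054 = 198,148.1481
Discount to today: PV = 198,148.1481 / (1 + 0.054)^4 = 198,148.1481 / 1.234134 = 160,556.38

160556.38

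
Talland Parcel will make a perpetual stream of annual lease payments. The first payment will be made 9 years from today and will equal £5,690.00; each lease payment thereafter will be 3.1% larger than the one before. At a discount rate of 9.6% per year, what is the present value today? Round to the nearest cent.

£42045.01

Value at end of year 8: C₁ / (r − g) = £5,690.00 / (0.096 − 0.031) = £87,538.4615
Discount to today: PV = £87,538.4615 / (1 + 0.096)^8 = £87,538.4615 / 2.082018 = £42,045.01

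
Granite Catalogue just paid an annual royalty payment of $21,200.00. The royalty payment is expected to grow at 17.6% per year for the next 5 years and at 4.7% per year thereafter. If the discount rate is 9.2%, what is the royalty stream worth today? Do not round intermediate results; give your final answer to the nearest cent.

D_1 = 24931.20000
D_2 = 29319.09120
D_3 = 34479.25125
D_4 = 40547.59947
D_5 = 47683.97698
Terminal value at year 5: TV = D_5×(1+g_2)/(r−g_2) = 49925.12390/0.045 = 1109447.19770
P_0 = D_1/(1+r)^1 + D_2/(1+r)^2 + D_3/(1+r)^3 + D_4/(1+r)^4 + D_5/(1+r)^5 + TV/(1+r)^5
    = 22830.76923 + 24586.98225 + 26478.28858 + 28515.08000 + 30708.54770 + 714485.54308 = 847605.21084

$847605.21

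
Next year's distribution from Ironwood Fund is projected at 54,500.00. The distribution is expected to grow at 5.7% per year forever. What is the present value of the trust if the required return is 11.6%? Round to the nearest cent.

Growing perpetuity: P = D₁ / (r − g) = 54,500.0000 / (0.116 − 0.057) = 923,728.81

923728.81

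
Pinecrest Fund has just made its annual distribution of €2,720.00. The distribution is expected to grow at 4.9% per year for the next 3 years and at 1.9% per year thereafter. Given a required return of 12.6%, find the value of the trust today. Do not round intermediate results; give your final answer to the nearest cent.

D_1 = 2853.28000
D_2 = 2993.09072
D_3 = 3139.75217
Terminal value at year 3: TV = D_3×(1+g_2)/(r−g_2) = 3199.40746/0.107 = 29901.00427
P_0 = D_1/(1+r)^1 + D_2/(1+r)^2 + D_3/(1+r)^3 + TV/(1+r)^3
    = 2533.99645 + 2360.71250 + 2199.27834 + 20944.52924 = 28038.51653

€28038.52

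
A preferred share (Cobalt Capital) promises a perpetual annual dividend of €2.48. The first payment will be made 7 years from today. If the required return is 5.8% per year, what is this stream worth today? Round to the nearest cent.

Value at end of year 6: C / r = €2.48 / 0.058 = €42.7586
Discount to today: PV = €42.7586 / (1 + 0.058)^6 = €42.7586 / 1.402536 = €30.49

€30.49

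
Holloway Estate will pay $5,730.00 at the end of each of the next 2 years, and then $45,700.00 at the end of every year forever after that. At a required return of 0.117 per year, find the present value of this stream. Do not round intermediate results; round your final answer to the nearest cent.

PV of 2-year annuity: $5,730.00 × [1 − (1+0.117)^−2] / 0.117 = 9722.30259
Perpetuity value at year 2: $45,700.00 / 0.117 = 390598.29060
PV of perpetuity: 390598.29060 / (1+0.117)^2 = 313057.41302
Total PV = 9722.30259 + 313057.41302 = 322779.71562

$322779.72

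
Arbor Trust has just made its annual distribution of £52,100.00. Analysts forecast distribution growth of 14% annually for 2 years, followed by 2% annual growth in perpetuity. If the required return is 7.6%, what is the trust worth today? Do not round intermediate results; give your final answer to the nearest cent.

£1178890.47

D_1 = 59394.00000
D_2 = 67709.16000
Terminal value at year 2: TV = D_2×(1+g_2)/(r−g_2) = 69063.34320/0.056 = 1233273.98571
P_0 = D_1/(1+r)^1 + D_2/(1+r)^2 + TV/(1+r)^2
    = 55198.88476 + 58482.08980 + 1065209.49278 = 1178890.46734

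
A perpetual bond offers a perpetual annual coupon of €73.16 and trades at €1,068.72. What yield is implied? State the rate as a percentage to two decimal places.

6.85%

P = C/r ⇒ r = C/P = €73.16/€1,068.72 = 0.068456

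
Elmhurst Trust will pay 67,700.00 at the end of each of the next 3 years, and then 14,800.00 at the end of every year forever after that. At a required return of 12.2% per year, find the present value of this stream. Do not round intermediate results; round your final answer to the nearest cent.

247932.95

PV of 3-year annuity: 67,700.00 × [1 − (1+0.122)^−3] / 0.122 = 162046.76597
Perpetuity value at year 3: 14,800.00 / 0.122 = 121311.47541
PV of perpetuity: 121311.47541 / (1+0.122)^3 = 85886.18536
Total PV = 162046.76597 + 85886.18536 = 247932.95133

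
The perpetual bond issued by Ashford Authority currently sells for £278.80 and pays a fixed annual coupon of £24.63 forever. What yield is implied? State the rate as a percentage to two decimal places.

8.83%

P = C/r ⇒ r = C/P = £24.63/£278.80 = 0.088343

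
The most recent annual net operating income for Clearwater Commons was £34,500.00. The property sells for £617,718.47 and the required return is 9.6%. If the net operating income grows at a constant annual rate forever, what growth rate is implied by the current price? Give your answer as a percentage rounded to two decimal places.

3.80%

P = D₀(1+g)/(r−g) ⇒ P(r−g) = D₀(1+g) ⇒ g(P+D₀) = P·r − D₀
g = (P·r − D₀)/(P + D₀) = (£617,718.47×0.096 − £34,500.00) / (£617,718.47 + £34,500.00) = 0.038026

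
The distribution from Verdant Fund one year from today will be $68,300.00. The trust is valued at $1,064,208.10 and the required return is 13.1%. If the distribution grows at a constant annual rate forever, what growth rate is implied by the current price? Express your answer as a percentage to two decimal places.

P = D₁/(r−g) ⇒ g = r − D₁/P = 0.131 − $68,300.00/$1,064,208.10 = 0.066821

6.68%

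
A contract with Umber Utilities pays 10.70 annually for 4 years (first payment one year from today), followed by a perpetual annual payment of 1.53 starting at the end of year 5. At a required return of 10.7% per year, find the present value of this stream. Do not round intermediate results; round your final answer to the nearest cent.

PV of 4-year annuity: 10.70 × [1 − (1+0.107)^−4] / 0.107 = 33.40992
Perpetuity value at year 4: 1.53 / 0.107 = 14.29907
PV of perpetuity: 14.29907 / (1+0.107)^4 = 9.52176
Total PV = 33.40992 + 9.52176 = 42.93168

42.93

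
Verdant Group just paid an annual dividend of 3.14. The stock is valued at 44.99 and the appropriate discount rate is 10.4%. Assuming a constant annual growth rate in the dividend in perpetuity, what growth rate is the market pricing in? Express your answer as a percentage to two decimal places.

3.20%

P = D₀(1+g)/(r−g) ⇒ P(r−g) = D₀(1+g) ⇒ g(P+D₀) = P·r − D₀
g = (P·r − D₀)/(P + D₀) = (44.99×0.104 − 3.14) / (44.99 + 3.14) = 0.031975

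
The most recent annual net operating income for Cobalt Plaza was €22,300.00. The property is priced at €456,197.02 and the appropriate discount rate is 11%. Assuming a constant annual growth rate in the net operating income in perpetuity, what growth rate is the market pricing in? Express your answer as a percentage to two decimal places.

5.83%

P = D₀(1+g)/(r−g) ⇒ P(r−g) = D₀(1+g) ⇒ g(P+D₀) = P·r − D₀
g = (P·r − D₀)/(P + D₀) = (€456,197.02×0.11 − €22,300.00) / (€456,197.02 + €22,300.00) = 0.058269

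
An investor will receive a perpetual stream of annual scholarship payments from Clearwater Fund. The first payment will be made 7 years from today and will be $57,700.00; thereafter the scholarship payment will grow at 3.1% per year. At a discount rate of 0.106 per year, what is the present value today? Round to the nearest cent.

$420323.61

Value at end of year 6: C₁ / (r − g) = $57,700.00 / (0.106 − 0.031) = $769,333.3333
Discount to today: PV = $769,333.3333 / (1 + 0.106)^6 = $769,333.3333 / 1.830336 = $420,323.61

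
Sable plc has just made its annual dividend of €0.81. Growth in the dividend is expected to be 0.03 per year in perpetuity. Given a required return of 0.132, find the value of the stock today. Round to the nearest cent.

D₁ = D₀ × (1 + g) = €0.81 × 1.03 = €0.8343
Growing perpetuity: P = D₁ / (r − g) = €0.8343 / (0.132 − 0.03) = €8.18

€8.18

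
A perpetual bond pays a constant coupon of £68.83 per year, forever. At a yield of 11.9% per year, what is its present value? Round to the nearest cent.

£578.40

Level perpetuity: PV = C / r = £68.83 / 0.119 = £578.40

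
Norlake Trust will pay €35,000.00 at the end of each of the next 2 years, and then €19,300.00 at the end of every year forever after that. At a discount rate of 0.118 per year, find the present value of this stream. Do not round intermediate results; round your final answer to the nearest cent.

€190163.02

PV of 2-year annuity: €35,000.00 × [1 − (1+0.118)^−2] / 0.118 = 59307.60590
Perpetuity value at year 2: €19,300.00 / 0.118 = 163559.32203
PV of perpetuity: 163559.32203 / (1+0.118)^2 = 130855.41364
Total PV = 59307.60590 + 130855.41364 = 190163.01954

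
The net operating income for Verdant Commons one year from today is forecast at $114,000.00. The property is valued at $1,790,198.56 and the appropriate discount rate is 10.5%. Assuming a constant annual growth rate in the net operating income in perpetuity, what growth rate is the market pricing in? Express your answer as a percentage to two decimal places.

P = D₁/(r−g) ⇒ g = r − D₁/P = 0.105 − $114,000.00/$1,790,198.56 = 0.041320

4.13%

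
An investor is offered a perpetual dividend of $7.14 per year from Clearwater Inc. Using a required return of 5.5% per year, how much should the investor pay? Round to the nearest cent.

$129.82

Level perpetuity: PV = C / r = $7.14 / 0.055 = $129.82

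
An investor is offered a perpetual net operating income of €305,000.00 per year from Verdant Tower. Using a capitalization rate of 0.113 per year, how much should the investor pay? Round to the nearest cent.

Level perpetuity: PV = C / r = €305,000.00 / 0.113 = €2,699,115.04

€2699115.04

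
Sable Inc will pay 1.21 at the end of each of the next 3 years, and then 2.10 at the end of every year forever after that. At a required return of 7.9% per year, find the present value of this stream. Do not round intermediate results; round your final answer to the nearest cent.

24.28

PV of 3-year annuity: 1.21 × [1 − (1+0.079)^−3] / 0.079 = 3.12392
Perpetuity value at year 3: 2.10 / 0.079 = 26.58228
PV of perpetuity: 26.58228 / (1+0.079)^3 = 21.16059
Total PV = 3.12392 + 21.16059 = 24.28452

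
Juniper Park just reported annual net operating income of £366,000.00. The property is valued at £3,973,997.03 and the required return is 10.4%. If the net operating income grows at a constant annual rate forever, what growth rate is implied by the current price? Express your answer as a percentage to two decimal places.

P = D₀(1+g)/(r−g) ⇒ P(r−g) = D₀(1+g) ⇒ g(P+D₀) = P·r − D₀
g = (P·r − D₀)/(P + D₀) = (£3,973,997.03×0.104 − £366,000.00) / (£3,973,997.03 + £366,000.00) = 0.010898

1.09%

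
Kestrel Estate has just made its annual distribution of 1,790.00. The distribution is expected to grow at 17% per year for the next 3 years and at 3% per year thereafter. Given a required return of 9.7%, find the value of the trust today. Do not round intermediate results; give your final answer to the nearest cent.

D_1 = 2094.30000
D_2 = 2450.33100
D_3 = 2866.88727
Terminal value at year 3: TV = D_3×(1+g_2)/(r−g_2) = 2952.89389/0.067 = 44073.04311
P_0 = D_1/(1+r)^1 + D_2/(1+r)^2 + D_3/(1+r)^3 + TV/(1+r)^3
    = 1909.11577 + 2036.15811 + 2171.65451 + 33385.13644 = 39502.06483

39502.06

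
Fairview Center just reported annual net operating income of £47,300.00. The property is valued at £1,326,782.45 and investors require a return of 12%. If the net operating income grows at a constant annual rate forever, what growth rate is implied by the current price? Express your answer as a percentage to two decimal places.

8.14%

P = D₀(1+g)/(r−g) ⇒ P(r−g) = D₀(1+g) ⇒ g(P+D₀) = P·r − D₀
g = (P·r − D₀)/(P + D₀) = (£1,326,782.45×0.12 − £47,300.00) / (£1,326,782.45 + £47,300.00) = 0.081446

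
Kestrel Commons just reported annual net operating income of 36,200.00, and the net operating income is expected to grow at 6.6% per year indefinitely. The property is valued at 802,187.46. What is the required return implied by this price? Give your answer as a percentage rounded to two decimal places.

D₁ = 36,200.00 × 1.066 = 38,589.2000
P = D₁/(r − g) ⇒ r = D₁/P + g = 38,589.2000/802,187.46 + 0.066 = 0.048105 + 0.066 = 0.114105

11.41%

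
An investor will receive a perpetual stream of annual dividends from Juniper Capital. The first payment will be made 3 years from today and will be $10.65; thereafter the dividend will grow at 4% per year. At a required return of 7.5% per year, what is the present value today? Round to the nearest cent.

Value at end of year 2: C₁ / (r − g) = $10.65 / (0.075 − 0.04) = $304.2857
Discount to today: PV = $304.2857 / (1 + 0.075)^2 = $304.2857 / 1.155625 = $263.31

$263.31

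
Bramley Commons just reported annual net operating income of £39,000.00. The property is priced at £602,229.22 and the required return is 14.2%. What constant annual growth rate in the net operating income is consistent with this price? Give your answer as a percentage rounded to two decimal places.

P = D₀(1+g)/(r−g) ⇒ P(r−g) = D₀(1+g) ⇒ g(P+D₀) = P·r − D₀
g = (P·r − D₀)/(P + D₀) = (£602,229.22×0.142 − £39,000.00) / (£602,229.22 + £39,000.00) = 0.072543

7.25%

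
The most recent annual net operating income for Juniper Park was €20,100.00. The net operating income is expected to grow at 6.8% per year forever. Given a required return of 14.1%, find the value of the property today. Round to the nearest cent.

€294065.75

D₁ = D₀ × (1 + g) = €20,100.00 × 1.068 = €21,466.8000
Growing perpetuity: P = D₁ / (r − g) = €21,466.8000 / (0.141 − 0.068) = €294,065.75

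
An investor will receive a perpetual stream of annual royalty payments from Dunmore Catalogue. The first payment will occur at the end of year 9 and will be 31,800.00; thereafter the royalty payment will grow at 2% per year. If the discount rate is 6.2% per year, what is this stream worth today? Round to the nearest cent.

Value at end of year 8: C₁ / (r − g) = 31,800.00 / (0.062 − 0.02) = 757,142.8571
Discount to today: PV = 757,142.8571 / (1 + 0.062)^8 = 757,142.8571 / 1.618066 = 467,930.87

467930.87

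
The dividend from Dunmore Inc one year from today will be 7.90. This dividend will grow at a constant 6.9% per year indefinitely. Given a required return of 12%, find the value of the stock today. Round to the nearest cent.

154.90

Growing perpetuity: P = D₁ / (r − g) = 7.9000 / (0.12 − 0.069) = 154.90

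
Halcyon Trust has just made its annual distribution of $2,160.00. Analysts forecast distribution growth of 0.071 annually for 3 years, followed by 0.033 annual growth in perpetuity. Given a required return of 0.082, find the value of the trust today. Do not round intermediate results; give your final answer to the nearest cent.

$50510.72

D_1 = 2313.36000
D_2 = 2477.60856
D_3 = 2653.51877
Terminal value at year 3: TV = D_3×(1+g_2)/(r−g_2) = 2741.08489/0.049 = 55940.50790
P_0 = D_1/(1+r)^1 + D_2/(1+r)^2 + D_3/(1+r)^3 + TV/(1+r)^3
    = 2138.04067 + 2116.30458 + 2094.78947 + 44161.58201 = 50510.71672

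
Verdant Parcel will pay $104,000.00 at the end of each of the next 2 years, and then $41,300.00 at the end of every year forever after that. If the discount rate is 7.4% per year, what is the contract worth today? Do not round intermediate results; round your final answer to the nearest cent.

$670845.43

PV of 2-year annuity: $104,000.00 × [1 − (1+0.074)^−2] / 0.074 = 186996.52182
Perpetuity value at year 2: $41,300.00 / 0.074 = 558108.10811
PV of perpetuity: 558108.10811 / (1+0.074)^2 = 483848.91242
Total PV = 186996.52182 + 483848.91242 = 670845.43424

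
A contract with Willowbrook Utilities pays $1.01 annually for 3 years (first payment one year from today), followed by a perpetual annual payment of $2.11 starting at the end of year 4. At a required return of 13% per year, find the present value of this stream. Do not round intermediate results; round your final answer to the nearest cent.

PV of 3-year annuity: $1.01 × [1 − (1+0.13)^−3] / 0.13 = 2.38476
Perpetuity value at year 3: $2.11 / 0.13 = 16.23077
PV of perpetuity: 16.23077 / (1+0.13)^3 = 11.24874
Total PV = 2.38476 + 11.24874 = 13.63350

$13.63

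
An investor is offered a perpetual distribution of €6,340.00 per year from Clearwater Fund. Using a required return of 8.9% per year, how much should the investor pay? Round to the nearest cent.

€71235.96

Level perpetuity: PV = C / r = €6,340.00 / 0.089 = €71,235.96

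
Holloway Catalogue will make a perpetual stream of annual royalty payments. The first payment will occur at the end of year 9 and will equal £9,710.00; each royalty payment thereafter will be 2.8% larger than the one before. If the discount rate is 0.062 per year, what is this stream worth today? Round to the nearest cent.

Value at end of year 8: C₁ / (r − g) = £9,710.00 / (0.062 − 0.028) = £285,588.2353
Discount to today: PV = £285,588.2353 / (1 + 0.062)^8 = £285,588.2353 / 1.618066 = £176,499.78

£176499.78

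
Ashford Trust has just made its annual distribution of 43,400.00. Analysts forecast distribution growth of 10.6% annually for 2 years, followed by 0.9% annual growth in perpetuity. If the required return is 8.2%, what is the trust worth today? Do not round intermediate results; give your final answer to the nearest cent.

D_1 = 48000.40000
D_2 = 53088.44240
Terminal value at year 2: TV = D_2×(1+g_2)/(r−g_2) = 53566.23838/0.073 = 733784.08742
P_0 = D_1/(1+r)^1 + D_2/(1+r)^2 + TV/(1+r)^2
    = 44362.66174 + 45346.67642 + 626778.03429 = 716487.37245

716487.37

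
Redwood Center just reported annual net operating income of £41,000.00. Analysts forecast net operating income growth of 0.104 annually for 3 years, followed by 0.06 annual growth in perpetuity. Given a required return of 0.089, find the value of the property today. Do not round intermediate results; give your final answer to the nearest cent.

D_1 = 45264.00000
D_2 = 49971.45600
D_3 = 55168.48742
Terminal value at year 3: TV = D_3×(1+g_2)/(r−g_2) = 58478.59667/0.029 = 2016503.33343
P_0 = D_1/(1+r)^1 + D_2/(1+r)^2 + D_3/(1+r)^3 + TV/(1+r)^3
    = 41564.73829 + 42137.25535 + 42717.65831 + 1561404.06253 = 1687823.71449

£1687823.71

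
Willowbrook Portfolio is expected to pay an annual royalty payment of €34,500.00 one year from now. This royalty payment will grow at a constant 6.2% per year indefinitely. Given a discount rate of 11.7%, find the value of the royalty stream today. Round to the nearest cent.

Growing perpetuity: P = D₁ / (r − g) = €34,500.0000 / (0.117 − 0.062) = €627,272.73

€627272.73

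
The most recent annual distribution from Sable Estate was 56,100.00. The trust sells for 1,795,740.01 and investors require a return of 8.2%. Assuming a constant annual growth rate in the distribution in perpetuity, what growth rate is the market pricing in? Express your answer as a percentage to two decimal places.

4.92%

P = D₀(1+g)/(r−g) ⇒ P(r−g) = D₀(1+g) ⇒ g(P+D₀) = P·r − D₀
g = (P·r − D₀)/(P + D₀) = (1,795,740.01×0.082 − 56,100.00) / (1,795,740.01 + 56,100.00) = 0.049222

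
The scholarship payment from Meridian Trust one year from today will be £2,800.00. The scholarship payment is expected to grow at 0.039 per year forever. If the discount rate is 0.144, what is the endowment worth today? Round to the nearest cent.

Growing perpetuity: P = D₁ / (r − g) = £2,800.0000 / (0.144 − 0.039) = £26,666.67

£26666.67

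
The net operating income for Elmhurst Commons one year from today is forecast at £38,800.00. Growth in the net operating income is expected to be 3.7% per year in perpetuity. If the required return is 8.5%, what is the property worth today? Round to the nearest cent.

£808333.33

Growing perpetuity: P = D₁ / (r − g) = £38,800.0000 / (0.085 − 0.037) = £808,333.33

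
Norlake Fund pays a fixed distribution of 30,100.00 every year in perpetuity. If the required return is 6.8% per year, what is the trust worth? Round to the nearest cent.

442647.06

Level perpetuity: PV = C / r = 30,100.00 / 0.068 = 442,647.06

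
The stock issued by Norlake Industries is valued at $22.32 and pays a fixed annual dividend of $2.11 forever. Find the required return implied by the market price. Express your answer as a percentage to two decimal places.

P = C/r ⇒ r = C/P = $2.11/$22.32 = 0.094534

9.45%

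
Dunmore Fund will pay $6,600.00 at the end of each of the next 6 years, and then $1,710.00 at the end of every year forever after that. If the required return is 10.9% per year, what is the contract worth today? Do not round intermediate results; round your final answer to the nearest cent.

$36435.14

PV of 6-year annuity: $6,600.00 × [1 − (1+0.109)^−6] / 0.109 = 28002.16992
Perpetuity value at year 6: $1,710.00 / 0.109 = 15688.07339
PV of perpetuity: 15688.07339 / (1+0.109)^6 = 8432.96573
Total PV = 28002.16992 + 8432.96573 = 36435.13566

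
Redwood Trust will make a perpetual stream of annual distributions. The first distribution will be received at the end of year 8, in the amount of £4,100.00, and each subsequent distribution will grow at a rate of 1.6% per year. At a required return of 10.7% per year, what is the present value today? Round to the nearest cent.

£22116.13

Value at end of year 7: C₁ / (r − g) = £4,100.00 / (0.107 − 0.016) = £45,054.9451
Discount to today: PV = £45,054.9451 / (1 + 0.107)^7 = £45,054.9451 / 2.037198 = £22,116.13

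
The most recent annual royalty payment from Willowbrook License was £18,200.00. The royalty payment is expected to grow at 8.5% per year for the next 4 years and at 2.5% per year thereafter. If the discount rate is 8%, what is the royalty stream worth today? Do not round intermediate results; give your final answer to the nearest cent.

£419153.22

D_1 = 19747.00000
D_2 = 21425.49500
D_3 = 23246.66208
D_4 = 25222.62835
Terminal value at year 4: TV = D_4×(1+g_2)/(r−g_2) = 25853.19406/0.055 = 470058.07382
P_0 = D_1/(1+r)^1 + D_2/(1+r)^2 + D_3/(1+r)^3 + D_4/(1+r)^4 + TV/(1+r)^4
    = 18284.25926 + 18368.90861 + 18453.94985 + 18539.38480 + 345506.71681 = 419153.21933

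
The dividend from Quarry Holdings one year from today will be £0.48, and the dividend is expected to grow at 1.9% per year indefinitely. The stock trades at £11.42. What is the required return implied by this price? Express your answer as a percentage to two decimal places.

6.10%

P = D₁/(r − g) ⇒ r = D₁/P + g = £0.4800/£11.42 + 0.019 = 0.042032 + 0.019 = 0.061032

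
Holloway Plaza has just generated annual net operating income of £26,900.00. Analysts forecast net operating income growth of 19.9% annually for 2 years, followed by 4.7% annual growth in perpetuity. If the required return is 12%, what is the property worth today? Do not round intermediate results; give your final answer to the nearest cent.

D_1 = 32253.10000
D_2 = 38671.46690
Terminal value at year 2: TV = D_2×(1+g_2)/(r−g_2) = 40489.02584/0.073 = 554644.18965
P_0 = D_1/(1+r)^1 + D_2/(1+r)^2 + TV/(1+r)^2
    = 28797.41071 + 30828.65665 + 442158.95221 = 501785.01957

£501785.02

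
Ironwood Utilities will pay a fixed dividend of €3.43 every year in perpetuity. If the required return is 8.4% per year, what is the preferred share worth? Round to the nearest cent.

Level perpetuity: PV = C / r = €3.43 / 0.084 = €40.83

€40.83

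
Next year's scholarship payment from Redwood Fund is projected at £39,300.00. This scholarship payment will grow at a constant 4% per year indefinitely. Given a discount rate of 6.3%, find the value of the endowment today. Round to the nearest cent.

£1708695.65

Growing perpetuity: P = D₁ / (r − g) = £39,300.0000 / (0.063 − 0.04) = £1,708,695.65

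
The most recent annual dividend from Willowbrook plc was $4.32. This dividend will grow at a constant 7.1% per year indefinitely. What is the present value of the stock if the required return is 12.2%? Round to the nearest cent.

D₁ = D₀ × (1 + g) = $4.32 × 1.071 = $4.6267
Growing perpetuity: P = D₁ / (r − g) = $4.6267 / (0.122 − 0.071) = $90.72

$90.72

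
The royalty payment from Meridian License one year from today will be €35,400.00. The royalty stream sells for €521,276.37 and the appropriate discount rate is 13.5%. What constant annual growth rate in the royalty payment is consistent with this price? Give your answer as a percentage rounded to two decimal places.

P = D₁/(r−g) ⇒ g = r − D₁/P = 0.135 − €35,400.00/€521,276.37 = 0.067090

6.71%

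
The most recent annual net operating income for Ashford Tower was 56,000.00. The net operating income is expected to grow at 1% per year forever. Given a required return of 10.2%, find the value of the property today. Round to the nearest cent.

D₁ = D₀ × (1 + g) = 56,000.00 × 1.01 = 56,560.0000
Growing perpetuity: P = D₁ / (r − g) = 56,560.0000 / (0.102 − 0.01) = 614,782.61

614782.61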